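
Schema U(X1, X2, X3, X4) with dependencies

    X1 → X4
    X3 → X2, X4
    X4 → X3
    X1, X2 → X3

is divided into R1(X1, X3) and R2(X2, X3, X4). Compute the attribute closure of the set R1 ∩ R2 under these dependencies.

R1 ∩ R2 = {X3}.
X3 → X2, X4 applies, adding X2, X4
Closure: {X2, X3, X4}.

X2, X3, X4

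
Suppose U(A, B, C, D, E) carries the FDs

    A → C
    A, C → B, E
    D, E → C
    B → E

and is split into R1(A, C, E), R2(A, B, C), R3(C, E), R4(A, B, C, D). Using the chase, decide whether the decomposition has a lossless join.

Yes

Chase test. Columns are A, B, C, D, E; row i has aⱼ where attribute j ∈ Ri, else bᵢⱼ.
Initial tableau (one row per fragment):
  row 1: a1 b12 a3 b14 a5
  row 2: a1 a2 a3 b24 b25
  row 3: b31 b32 a3 b34 a5
  row 4: a1 a2 a3 a4 b45
Rows 1 and 2 agree on A, C; apply A, C→B, E and equate their B, E entries.
Rows 1 and 4 agree on A, C; apply A, C→B, E and equate their B, E entries.
Row 4 is now all distinguished symbols — the join is lossless.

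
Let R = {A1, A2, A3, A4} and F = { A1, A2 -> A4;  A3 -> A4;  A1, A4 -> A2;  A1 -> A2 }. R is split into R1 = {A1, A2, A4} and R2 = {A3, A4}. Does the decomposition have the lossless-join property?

Common attributes: R1 ∩ R2 = {A4}.
No dependency enlarges {A4}, so (A4)⁺ = {A4}.
The closure contains neither all of R1 = {A1, A2, A4} nor all of R2 = {A3, A4}, so the common attributes are not a superkey of either fragment. The join is lossy.

No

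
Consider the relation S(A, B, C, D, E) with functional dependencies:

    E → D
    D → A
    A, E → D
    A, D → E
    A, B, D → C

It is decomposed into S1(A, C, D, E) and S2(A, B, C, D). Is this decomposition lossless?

Yes

Common attributes: S1 ∩ S2 = {A, C, D}.
Closure of {A, C, D}: A, D → E applies, adding E. So (A, C, D)⁺ = {A, C, D, E}.
This closure contains every attribute of S1, so S1 ∩ S2 → S1. The join is lossless.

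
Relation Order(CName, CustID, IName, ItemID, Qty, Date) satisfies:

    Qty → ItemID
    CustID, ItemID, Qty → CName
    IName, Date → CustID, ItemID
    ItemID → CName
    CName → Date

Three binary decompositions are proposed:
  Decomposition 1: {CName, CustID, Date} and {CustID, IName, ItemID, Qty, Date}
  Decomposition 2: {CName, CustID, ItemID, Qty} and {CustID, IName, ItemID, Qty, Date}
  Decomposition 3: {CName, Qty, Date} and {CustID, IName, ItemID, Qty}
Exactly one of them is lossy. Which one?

Decomposition 1: common = {CustID, Date}, closure = {CustID, Date} → lossy.
Decomposition 2: common = {CustID, ItemID, Qty}, closure = {CName, CustID, ItemID, Qty, Date} → lossless.
Decomposition 3: common = {Qty}, closure = {CName, ItemID, Qty, Date} → lossless.

Decomposition 1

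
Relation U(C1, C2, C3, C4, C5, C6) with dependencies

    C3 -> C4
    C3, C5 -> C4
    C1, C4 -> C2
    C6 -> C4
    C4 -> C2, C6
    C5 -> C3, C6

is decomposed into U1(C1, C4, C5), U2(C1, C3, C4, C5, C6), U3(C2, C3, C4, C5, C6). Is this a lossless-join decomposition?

Chase test. Columns are C1, C2, C3, C4, C5, C6; row i has aⱼ where attribute j ∈ Ui, else bᵢⱼ.
Initial tableau (one row per fragment):
  row 1: a1 b12 b13 a4 a5 b16
  row 2: a1 b22 a3 a4 a5 a6
  row 3: b31 a2 a3 a4 a5 a6
Rows 1 and 2 agree on C1, C4; apply C1, C4→C2 and equate their C2 entries.
Rows 1 and 2 agree on C4; apply C4→C2, C6 and equate their C2, C6 entries.
Rows 1 and 3 agree on C4; apply C4→C2, C6 and equate their C2, C6 entries.
Rows 1 and 2 agree on C5; apply C5→C3, C6 and equate their C3, C6 entries.
Row 1 is now all distinguished symbols — the join is lossless.

Yes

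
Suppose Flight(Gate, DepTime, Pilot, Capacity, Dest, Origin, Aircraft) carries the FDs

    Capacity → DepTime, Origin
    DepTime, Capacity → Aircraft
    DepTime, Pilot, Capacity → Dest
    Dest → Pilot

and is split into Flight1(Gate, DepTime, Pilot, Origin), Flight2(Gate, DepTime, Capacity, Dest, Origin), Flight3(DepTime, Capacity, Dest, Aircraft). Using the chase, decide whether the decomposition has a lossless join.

No

Chase test. Columns are Gate, DepTime, Pilot, Capacity, Dest, Origin, Aircraft; row i has aⱼ where attribute j ∈ Flighti, else bᵢⱼ.
Initial tableau (one row per fragment):
  row 1: a1 a2 a3 b14 b15 a6 b17
  row 2: a1 a2 b23 a4 a5 a6 b27
  row 3: b31 a2 b33 a4 a5 b36 a7
Rows 2 and 3 agree on Capacity; apply Capacity→DepTime, Origin and equate their DepTime, Origin entries.
Rows 2 and 3 agree on DepTime, Capacity; apply DepTime, Capacity→Aircraft and equate their Aircraft entries.
Rows 2 and 3 agree on Dest; apply Dest→Pilot and equate their Pilot entries.
No row becomes fully distinguished — the join is lossy.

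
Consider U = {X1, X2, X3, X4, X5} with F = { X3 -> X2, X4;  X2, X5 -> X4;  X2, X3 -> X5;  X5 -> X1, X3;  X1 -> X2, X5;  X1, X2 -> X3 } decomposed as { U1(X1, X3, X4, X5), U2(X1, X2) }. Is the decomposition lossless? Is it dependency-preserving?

Lossless test: (X1)⁺ = {X1, X2, X3, X4, X5}, which contains all of one fragment — lossless.
Dependency preservation: X3 → X2, X4; X2, X5 → X4; X2, X3 → X5; X1 → X2, X5; X1, X2 → X3 are not contained in any single fragment, but the restricted closure of each left-hand side across the fragments still reaches the right-hand side; the remaining FDs each lie inside some fragment. All dependencies are preserved.

lossless and dependency-preserving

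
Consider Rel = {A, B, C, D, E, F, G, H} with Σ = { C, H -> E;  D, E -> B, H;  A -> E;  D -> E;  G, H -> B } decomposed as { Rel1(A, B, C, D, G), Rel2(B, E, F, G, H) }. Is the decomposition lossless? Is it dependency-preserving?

Lossless test: (B, G)⁺ = {B, G}, which is a superkey of neither fragment — lossy.
Dependency preservation: the restricted closure of {C, H} across the fragments never reaches {E}, so C, H → E cannot be enforced without a join — not preserved.

lossy and not dependency-preserving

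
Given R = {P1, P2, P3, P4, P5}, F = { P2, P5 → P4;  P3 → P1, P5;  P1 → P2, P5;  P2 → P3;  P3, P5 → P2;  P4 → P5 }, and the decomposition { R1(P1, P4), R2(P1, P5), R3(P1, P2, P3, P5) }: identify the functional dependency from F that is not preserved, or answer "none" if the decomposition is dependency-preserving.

Check P4 → P5: no single fragment contains all of {P4, P5}, and the restricted closure of {P4} across the fragments never reaches {P5}.
P2, P5 → P4 is preserved.
P3 → P1, P5 is preserved.
P1 → P2, P5 is preserved.
P2 → P3 is preserved.
P3, P5 → P2 is preserved.

P4 → P5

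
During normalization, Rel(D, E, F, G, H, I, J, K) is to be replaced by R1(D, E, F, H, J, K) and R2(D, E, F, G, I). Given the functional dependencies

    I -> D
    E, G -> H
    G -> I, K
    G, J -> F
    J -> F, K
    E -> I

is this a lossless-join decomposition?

Common attributes: R1 ∩ R2 = {D, E, F}.
Closure of {D, E, F}: E → I applies, adding I. So (D, E, F)⁺ = {D, E, F, I}.
The closure contains neither all of R1 = {D, E, F, H, J, K} nor all of R2 = {D, E, F, G, I}, so the common attributes are not a superkey of either fragment. The join is lossy.

No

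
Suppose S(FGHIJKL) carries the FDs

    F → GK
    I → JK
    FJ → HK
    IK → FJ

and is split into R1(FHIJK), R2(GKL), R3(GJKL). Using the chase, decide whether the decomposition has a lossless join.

Chase test. Columns are FGHIJKL; row i has aⱼ where attribute j ∈ Ri, else bᵢⱼ.
Initial tableau (one row per fragment):
  row 1: a1 b12 a3 a4 a5 a6 b17
  row 2: b21 a2 b23 b24 b25 a6 a7
  row 3: b31 a2 b33 b34 a5 a6 a7
No row becomes fully distinguished — the join is lossy.

No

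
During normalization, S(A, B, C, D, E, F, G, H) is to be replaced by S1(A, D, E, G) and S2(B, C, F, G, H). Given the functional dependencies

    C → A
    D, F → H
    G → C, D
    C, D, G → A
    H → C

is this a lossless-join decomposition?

No

Common attributes: S1 ∩ S2 = {G}.
Closure of {G}: G → C, D applies, adding C, D; C, D, G → A applies, adding A. So (G)⁺ = {A, C, D, G}.
The closure contains neither all of S1 = {A, D, E, G} nor all of S2 = {B, C, F, G, H}, so the common attributes are not a superkey of either fragment. The join is lossy.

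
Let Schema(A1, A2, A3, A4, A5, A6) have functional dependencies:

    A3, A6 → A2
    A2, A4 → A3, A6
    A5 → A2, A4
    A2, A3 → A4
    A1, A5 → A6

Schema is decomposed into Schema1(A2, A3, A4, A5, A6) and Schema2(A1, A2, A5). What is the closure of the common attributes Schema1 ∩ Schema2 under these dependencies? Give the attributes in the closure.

Schema1 ∩ Schema2 = {A2, A5}.
A5 → A2, A4 applies, adding A4
A2, A4 → A3, A6 applies, adding A3, A6
Closure: {A2, A3, A4, A5, A6}.

A2, A3, A4, A5, A6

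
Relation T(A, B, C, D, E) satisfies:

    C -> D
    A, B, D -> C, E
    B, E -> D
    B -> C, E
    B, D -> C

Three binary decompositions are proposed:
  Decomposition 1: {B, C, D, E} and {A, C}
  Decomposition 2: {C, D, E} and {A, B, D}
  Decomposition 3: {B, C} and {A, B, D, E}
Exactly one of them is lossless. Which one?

Decomposition 1: common = {C}, closure = {C, D} → lossy.
Decomposition 2: common = {D}, closure = {D} → lossy.
Decomposition 3: common = {B}, closure = {B, C, D, E} → lossless.

Decomposition 3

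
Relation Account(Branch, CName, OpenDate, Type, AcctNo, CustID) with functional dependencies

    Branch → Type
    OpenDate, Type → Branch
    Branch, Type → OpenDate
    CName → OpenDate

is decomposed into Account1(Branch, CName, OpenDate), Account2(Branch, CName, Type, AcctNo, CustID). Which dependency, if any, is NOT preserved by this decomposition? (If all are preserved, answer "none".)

Check OpenDate, Type → Branch: no single fragment contains all of {Branch, OpenDate, Type}, and the restricted closure of {OpenDate, Type} across the fragments never reaches {Branch}.
Branch → Type is preserved.
Branch, Type → OpenDate is preserved.
CName → OpenDate is preserved.

OpenDate, Type → Branch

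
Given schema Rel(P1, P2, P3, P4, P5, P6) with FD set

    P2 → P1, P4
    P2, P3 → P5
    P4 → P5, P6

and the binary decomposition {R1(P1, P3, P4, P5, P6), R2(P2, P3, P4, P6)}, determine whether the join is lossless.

Common attributes: R1 ∩ R2 = {P3, P4, P6}.
Closure of {P3, P4, P6}: P4 → P5, P6 applies, adding P5. So (P3, P4, P6)⁺ = {P3, P4, P5, P6}.
The closure contains neither all of R1 = {P1, P3, P4, P5, P6} nor all of R2 = {P2, P3, P4, P6}, so the common attributes are not a superkey of either fragment. The join is lossy.

No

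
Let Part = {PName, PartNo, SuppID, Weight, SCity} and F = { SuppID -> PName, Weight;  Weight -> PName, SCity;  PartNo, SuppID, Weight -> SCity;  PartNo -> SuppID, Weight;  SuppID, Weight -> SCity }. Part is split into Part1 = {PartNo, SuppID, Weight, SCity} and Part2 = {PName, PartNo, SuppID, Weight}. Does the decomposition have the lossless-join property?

Common attributes: Part1 ∩ Part2 = {PartNo, SuppID, Weight}.
Closure of {PartNo, SuppID, Weight}: SuppID → PName, Weight applies, adding PName; Weight → PName, SCity applies, adding SCity. So (PartNo, SuppID, Weight)⁺ = {PName, PartNo, SuppID, Weight, SCity}.
This closure contains every attribute of Part1, so Part1 ∩ Part2 → Part1. The join is lossless.

Yes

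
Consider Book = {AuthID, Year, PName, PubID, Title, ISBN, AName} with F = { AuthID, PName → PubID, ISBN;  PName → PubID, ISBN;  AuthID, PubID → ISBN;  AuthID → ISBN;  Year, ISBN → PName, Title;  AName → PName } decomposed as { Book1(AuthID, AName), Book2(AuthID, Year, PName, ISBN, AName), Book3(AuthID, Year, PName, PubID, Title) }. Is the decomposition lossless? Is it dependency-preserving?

Lossless test (chase): Rows 2 and 3 agree on AuthID, PName; apply AuthID, PName→PubID, ISBN and equate their PubID, ISBN entries. Rows 1 and 2 agree on AuthID; apply AuthID→ISBN and equate their ISBN entries. Rows 2 and 3 agree on Year, ISBN; apply Year, ISBN→PName, Title and equate their PName, Title entries. Rows 1 and 2 agree on AName; apply AName→PName and equate their PName entries. Rows 1 and 2 agree on AuthID, PName; apply AuthID, PName→PubID, ISBN and equate their PubID, ISBN entries. Row 2 is now all distinguished symbols — the join is lossless.
Dependency preservation: AuthID, PName → PubID, ISBN; PName → PubID, ISBN; AuthID, PubID → ISBN; Year, ISBN → PName, Title are not contained in any single fragment, but the restricted closure of each left-hand side across the fragments still reaches the right-hand side; the remaining FDs each lie inside some fragment. All dependencies are preserved.

lossless and dependency-preserving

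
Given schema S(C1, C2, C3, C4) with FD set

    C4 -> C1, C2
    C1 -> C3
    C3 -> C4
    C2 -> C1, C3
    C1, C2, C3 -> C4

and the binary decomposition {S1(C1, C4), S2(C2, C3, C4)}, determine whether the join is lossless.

Yes

Common attributes: S1 ∩ S2 = {C4}.
Closure of {C4}: C4 → C1, C2 applies, adding C1, C2; C1 → C3 applies, adding C3. So (C4)⁺ = {C1, C2, C3, C4}.
This closure contains every attribute of S1, so S1 ∩ S2 → S1. The join is lossless.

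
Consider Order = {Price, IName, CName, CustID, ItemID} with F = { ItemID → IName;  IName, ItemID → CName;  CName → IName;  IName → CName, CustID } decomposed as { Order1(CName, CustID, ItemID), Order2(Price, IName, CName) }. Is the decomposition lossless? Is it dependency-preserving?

lossy but dependency-preserving

Lossless test: (CName)⁺ = {IName, CName, CustID}, which is a superkey of neither fragment — lossy.
Dependency preservation: ItemID → IName; IName, ItemID → CName; IName → CName, CustID are not contained in any single fragment, but the restricted closure of each left-hand side across the fragments still reaches the right-hand side; the remaining FDs each lie inside some fragment. All dependencies are preserved.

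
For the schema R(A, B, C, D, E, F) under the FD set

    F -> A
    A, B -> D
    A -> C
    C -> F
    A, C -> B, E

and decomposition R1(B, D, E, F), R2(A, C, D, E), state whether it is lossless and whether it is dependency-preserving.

lossy and not dependency-preserving

Lossless test: (D, E)⁺ = {D, E}, which is a superkey of neither fragment — lossy.
Dependency preservation: the restricted closure of {F} across the fragments never reaches {A}, so F → A cannot be enforced without a join — not preserved.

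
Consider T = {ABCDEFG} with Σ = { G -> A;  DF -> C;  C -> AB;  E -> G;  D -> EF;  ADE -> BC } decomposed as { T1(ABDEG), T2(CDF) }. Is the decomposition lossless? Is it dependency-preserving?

Lossless test: (D)⁺ = {ABCDEFG}, which contains all of one fragment — lossless.
Dependency preservation: the restricted closure of {C} across the fragments never reaches {AB}, so C → AB cannot be enforced without a join — not preserved.

lossless but not dependency-preserving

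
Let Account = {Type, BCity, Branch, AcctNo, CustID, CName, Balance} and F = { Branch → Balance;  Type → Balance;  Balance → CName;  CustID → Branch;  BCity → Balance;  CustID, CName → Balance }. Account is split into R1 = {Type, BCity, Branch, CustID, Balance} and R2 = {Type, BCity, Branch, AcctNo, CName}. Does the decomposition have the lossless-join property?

Common attributes: R1 ∩ R2 = {Type, BCity, Branch}.
Closure of {Type, BCity, Branch}: Branch → Balance applies, adding Balance; Balance → CName applies, adding CName. So (Type, BCity, Branch)⁺ = {Type, BCity, Branch, CName, Balance}.
The closure contains neither all of R1 = {Type, BCity, Branch, CustID, Balance} nor all of R2 = {Type, BCity, Branch, AcctNo, CName}, so the common attributes are not a superkey of either fragment. The join is lossy.

No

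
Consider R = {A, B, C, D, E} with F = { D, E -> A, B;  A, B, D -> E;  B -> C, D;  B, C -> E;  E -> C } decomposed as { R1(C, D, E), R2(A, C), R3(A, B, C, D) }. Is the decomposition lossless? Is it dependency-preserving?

Lossless test (chase): applying each FD to every pair of rows produces no changes in the tableau, so no row becomes fully distinguished — the join is lossy.
Dependency preservation: the restricted closure of {D, E} across the fragments never reaches {A, B}, so D, E → A, B cannot be enforced without a join — not preserved.

lossy and not dependency-preserving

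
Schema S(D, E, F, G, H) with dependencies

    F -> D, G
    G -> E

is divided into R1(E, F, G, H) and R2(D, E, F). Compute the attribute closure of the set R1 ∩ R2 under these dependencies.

D, E, F, G

R1 ∩ R2 = {E, F}.
F → D, G applies, adding D, G
Closure: {D, E, F, G}.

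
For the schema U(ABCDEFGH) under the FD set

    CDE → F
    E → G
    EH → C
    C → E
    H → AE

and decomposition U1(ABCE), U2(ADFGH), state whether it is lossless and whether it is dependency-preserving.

lossy and not dependency-preserving

Lossless test: (A)⁺ = {A}, which is a superkey of neither fragment — lossy.
Dependency preservation: the restricted closure of {CDE} across the fragments never reaches {F}, so CDE → F cannot be enforced without a join — not preserved.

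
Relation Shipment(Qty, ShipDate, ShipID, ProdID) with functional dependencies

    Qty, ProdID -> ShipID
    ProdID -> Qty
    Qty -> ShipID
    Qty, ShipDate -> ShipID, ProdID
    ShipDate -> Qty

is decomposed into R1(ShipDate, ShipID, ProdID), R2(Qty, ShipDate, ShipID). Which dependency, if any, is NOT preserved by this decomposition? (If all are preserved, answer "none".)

Check ProdID → Qty: no single fragment contains all of {Qty, ProdID}, and the restricted closure of {ProdID} across the fragments never reaches {Qty}.
Qty, ProdID → ShipID is preserved.
Qty → ShipID is preserved.
Qty, ShipDate → ShipID, ProdID is preserved.
ShipDate → Qty is preserved.

ProdID -> Qty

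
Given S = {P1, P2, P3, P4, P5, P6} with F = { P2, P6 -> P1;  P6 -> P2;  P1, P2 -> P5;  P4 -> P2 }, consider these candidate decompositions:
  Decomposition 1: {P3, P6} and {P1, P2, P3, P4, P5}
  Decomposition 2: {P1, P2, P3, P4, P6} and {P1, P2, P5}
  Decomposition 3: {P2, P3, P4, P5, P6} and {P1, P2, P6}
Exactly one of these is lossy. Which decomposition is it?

Decomposition 1: common = {P3}, closure = {P3} → lossy.
Decomposition 2: common = {P1, P2}, closure = {P1, P2, P5} → lossless.
Decomposition 3: common = {P2, P6}, closure = {P1, P2, P5, P6} → lossless.

Decomposition 1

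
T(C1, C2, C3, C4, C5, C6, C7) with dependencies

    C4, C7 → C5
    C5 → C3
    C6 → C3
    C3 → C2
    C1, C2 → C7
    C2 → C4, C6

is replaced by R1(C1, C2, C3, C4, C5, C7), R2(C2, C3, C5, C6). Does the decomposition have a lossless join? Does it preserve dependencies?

lossless and dependency-preserving

Lossless test: (C2, C3, C5)⁺ = {C2, C3, C4, C5, C6}, which contains all of one fragment — lossless.
Dependency preservation: C2 → C4, C6 is not contained in any single fragment, but the restricted closure of its left-hand side across the fragments still reaches the right-hand side; the remaining FDs each lie inside some fragment. All dependencies are preserved.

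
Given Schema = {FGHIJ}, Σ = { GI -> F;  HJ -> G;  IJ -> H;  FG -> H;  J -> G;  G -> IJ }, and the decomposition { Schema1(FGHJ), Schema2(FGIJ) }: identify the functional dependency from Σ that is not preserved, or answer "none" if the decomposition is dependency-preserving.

GI → F lies within Schema2.
HJ → G lies within Schema1.
IJ → H: restricted closure across fragments reaches H.
FG → H lies within Schema1.
J → G lies within Schema1.
G → IJ lies within Schema2.
Every dependency is enforceable on the fragments, so the decomposition is dependency-preserving.

none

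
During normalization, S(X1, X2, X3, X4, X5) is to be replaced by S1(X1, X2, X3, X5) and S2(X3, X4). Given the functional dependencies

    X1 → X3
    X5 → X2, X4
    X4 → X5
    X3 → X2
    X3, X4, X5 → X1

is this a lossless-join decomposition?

No

Common attributes: S1 ∩ S2 = {X3}.
Closure of {X3}: X3 → X2 applies, adding X2. So (X3)⁺ = {X2, X3}.
The closure contains neither all of S1 = {X1, X2, X3, X5} nor all of S2 = {X3, X4}, so the common attributes are not a superkey of either fragment. The join is lossy.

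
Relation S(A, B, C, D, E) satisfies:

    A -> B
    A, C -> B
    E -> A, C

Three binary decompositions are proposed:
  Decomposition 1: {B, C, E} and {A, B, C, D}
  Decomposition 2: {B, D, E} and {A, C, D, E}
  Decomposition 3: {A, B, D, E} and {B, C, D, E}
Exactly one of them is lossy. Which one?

Decomposition 1

Decomposition 1: common = {B, C}, closure = {B, C} → lossy.
Decomposition 2: common = {D, E}, closure = {A, B, C, D, E} → lossless.
Decomposition 3: common = {B, D, E}, closure = {A, B, C, D, E} → lossless.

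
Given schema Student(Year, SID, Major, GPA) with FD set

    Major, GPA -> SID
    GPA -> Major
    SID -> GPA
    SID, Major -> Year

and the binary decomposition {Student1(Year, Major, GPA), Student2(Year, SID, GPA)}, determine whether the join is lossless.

Yes

Common attributes: Student1 ∩ Student2 = {Year, GPA}.
Closure of {Year, GPA}: GPA → Major applies, adding Major; Major, GPA → SID applies, adding SID. So (Year, GPA)⁺ = {Year, SID, Major, GPA}.
This closure contains every attribute of Student1, so Student1 ∩ Student2 → Student1. The join is lossless.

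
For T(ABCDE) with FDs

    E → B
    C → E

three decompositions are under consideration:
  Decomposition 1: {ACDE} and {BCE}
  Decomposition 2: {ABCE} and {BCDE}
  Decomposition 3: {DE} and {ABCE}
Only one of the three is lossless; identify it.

Decomposition 1: common = {CE}, closure = {BCE} → lossless.
Decomposition 2: common = {BCE}, closure = {BCE} → lossy.
Decomposition 3: common = {E}, closure = {BE} → lossy.

Decomposition 1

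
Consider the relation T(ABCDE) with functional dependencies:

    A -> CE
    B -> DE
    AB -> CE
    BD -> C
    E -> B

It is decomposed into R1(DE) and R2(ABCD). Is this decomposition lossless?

Common attributes: R1 ∩ R2 = {D}.
No dependency enlarges {D}, so (D)⁺ = {D}.
The closure contains neither all of R1 = {DE} nor all of R2 = {ABCD}, so the common attributes are not a superkey of either fragment. The join is lossy.

No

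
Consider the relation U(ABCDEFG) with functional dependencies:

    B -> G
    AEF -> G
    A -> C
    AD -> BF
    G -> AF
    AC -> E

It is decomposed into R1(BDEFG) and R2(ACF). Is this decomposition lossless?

Common attributes: R1 ∩ R2 = {F}.
No dependency enlarges {F}, so (F)⁺ = {F}.
The closure contains neither all of R1 = {BDEFG} nor all of R2 = {ACF}, so the common attributes are not a superkey of either fragment. The join is lossy.

No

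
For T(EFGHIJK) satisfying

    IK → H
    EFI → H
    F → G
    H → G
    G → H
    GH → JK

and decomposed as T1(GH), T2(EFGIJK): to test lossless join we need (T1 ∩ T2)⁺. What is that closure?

T1 ∩ T2 = {G}.
G → H applies, adding H
GH → JK applies, adding JK
Closure: {GHJK}.

GHJK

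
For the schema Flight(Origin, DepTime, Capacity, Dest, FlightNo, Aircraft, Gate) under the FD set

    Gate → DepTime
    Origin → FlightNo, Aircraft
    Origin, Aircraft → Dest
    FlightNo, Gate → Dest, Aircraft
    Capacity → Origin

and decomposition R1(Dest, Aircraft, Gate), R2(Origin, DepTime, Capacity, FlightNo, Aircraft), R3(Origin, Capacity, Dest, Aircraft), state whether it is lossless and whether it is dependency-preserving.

lossy and not dependency-preserving

Lossless test (chase): Rows 2 and 3 agree on Origin; apply Origin→FlightNo, Aircraft and equate their FlightNo, Aircraft entries. Rows 2 and 3 agree on Origin, Aircraft; apply Origin, Aircraft→Dest and equate their Dest entries. No row becomes fully distinguished — the join is lossy.
Dependency preservation: the restricted closure of {Gate} across the fragments never reaches {DepTime}, so Gate → DepTime cannot be enforced without a join — not preserved.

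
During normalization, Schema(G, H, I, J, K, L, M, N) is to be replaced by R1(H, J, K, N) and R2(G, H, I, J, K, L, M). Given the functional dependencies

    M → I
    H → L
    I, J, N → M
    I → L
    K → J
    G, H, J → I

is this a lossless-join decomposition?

Common attributes: R1 ∩ R2 = {H, J, K}.
Closure of {H, J, K}: H → L applies, adding L. So (H, J, K)⁺ = {H, J, K, L}.
The closure contains neither all of R1 = {H, J, K, N} nor all of R2 = {G, H, I, J, K, L, M}, so the common attributes are not a superkey of either fragment. The join is lossy.

No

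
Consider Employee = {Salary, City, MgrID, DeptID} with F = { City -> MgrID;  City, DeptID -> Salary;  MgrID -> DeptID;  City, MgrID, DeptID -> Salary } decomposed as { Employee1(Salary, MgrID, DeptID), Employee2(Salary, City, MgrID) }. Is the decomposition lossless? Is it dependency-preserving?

lossless and dependency-preserving

Lossless test: (Salary, MgrID)⁺ = {Salary, MgrID, DeptID}, which contains all of one fragment — lossless.
Dependency preservation: City, DeptID → Salary; City, MgrID, DeptID → Salary are not contained in any single fragment, but the restricted closure of each left-hand side across the fragments still reaches the right-hand side; the remaining FDs each lie inside some fragment. All dependencies are preserved.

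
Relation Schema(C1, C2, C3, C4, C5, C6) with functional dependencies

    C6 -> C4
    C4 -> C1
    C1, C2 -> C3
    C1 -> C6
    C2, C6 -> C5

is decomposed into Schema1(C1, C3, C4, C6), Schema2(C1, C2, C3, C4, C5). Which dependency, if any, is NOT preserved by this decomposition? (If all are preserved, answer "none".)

none

C6 → C4 lies within Schema1.
C4 → C1 lies within Schema1.
C1, C2 → C3 lies within Schema2.
C1 → C6 lies within Schema1.
C2, C6 → C5: restricted closure across fragments reaches C5.
Every dependency is enforceable on the fragments, so the decomposition is dependency-preserving.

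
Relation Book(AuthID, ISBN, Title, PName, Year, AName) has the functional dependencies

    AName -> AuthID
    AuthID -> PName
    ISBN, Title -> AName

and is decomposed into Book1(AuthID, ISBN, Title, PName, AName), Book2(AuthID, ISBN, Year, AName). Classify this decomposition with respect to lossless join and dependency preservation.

lossy but dependency-preserving

Lossless test: (AuthID, ISBN, AName)⁺ = {AuthID, ISBN, PName, AName}, which is a superkey of neither fragment — lossy.
Dependency preservation: every FD's attributes lie within a single fragment, so each can be enforced locally — preserved.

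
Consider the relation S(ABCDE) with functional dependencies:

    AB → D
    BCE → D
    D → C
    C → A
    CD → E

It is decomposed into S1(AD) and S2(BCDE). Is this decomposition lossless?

Yes

Common attributes: S1 ∩ S2 = {D}.
Closure of {D}: D → C applies, adding C; C → A applies, adding A; CD → E applies, adding E. So (D)⁺ = {ACDE}.
This closure contains every attribute of S1, so S1 ∩ S2 → S1. The join is lossless.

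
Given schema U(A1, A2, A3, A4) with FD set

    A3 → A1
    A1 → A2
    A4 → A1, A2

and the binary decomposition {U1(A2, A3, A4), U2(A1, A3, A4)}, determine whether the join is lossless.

Common attributes: U1 ∩ U2 = {A3, A4}.
Closure of {A3, A4}: A3 → A1 applies, adding A1; A1 → A2 applies, adding A2. So (A3, A4)⁺ = {A1, A2, A3, A4}.
This closure contains every attribute of U1, so U1 ∩ U2 → U1. The join is lossless.

Yes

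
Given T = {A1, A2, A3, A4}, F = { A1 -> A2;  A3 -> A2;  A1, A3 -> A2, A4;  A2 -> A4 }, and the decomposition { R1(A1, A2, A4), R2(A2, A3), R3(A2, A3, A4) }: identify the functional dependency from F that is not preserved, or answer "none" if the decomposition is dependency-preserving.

none

A1 → A2 lies within R1.
A3 → A2 lies within R2.
A1, A3 → A2, A4: restricted closure across fragments reaches A2, A4.
A2 → A4 lies within R1.
Every dependency is enforceable on the fragments, so the decomposition is dependency-preserving.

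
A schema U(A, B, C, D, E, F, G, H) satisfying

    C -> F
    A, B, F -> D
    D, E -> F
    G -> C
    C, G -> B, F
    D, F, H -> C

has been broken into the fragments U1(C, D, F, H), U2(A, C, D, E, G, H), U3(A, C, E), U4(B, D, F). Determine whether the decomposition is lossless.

No

Chase test. Columns are A, B, C, D, E, F, G, H; row i has aⱼ where attribute j ∈ Ui, else bᵢⱼ.
Initial tableau (one row per fragment):
  row 1: b11 b12 a3 a4 b15 a6 b17 a8
  row 2: a1 b22 a3 a4 a5 b26 a7 a8
  row 3: a1 b32 a3 b34 a5 b36 b37 b38
  row 4: b41 a2 b43 a4 b45 a6 b47 b48
Rows 1 and 2 agree on C; apply C→F and equate their F entries.
Rows 1 and 3 agree on C; apply C→F and equate their F entries.
No row becomes fully distinguished — the join is lossy.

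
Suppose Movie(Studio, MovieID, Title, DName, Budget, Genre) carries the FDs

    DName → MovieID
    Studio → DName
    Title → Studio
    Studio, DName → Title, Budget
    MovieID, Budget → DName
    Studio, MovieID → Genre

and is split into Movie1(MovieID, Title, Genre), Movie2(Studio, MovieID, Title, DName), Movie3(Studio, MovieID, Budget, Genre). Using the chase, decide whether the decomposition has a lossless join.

Chase test. Columns are Studio, MovieID, Title, DName, Budget, Genre; row i has aⱼ where attribute j ∈ Moviei, else bᵢⱼ.
Initial tableau (one row per fragment):
  row 1: b11 a2 a3 b14 b15 a6
  row 2: a1 a2 a3 a4 b25 b26
  row 3: a1 a2 b33 b34 a5 a6
Rows 2 and 3 agree on Studio; apply Studio→DName and equate their DName entries.
Rows 1 and 2 agree on Title; apply Title→Studio and equate their Studio entries.
Rows 2 and 3 agree on Studio, DName; apply Studio, DName→Title, Budget and equate their Title, Budget entries.
Rows 1 and 2 agree on Studio, MovieID; apply Studio, MovieID→Genre and equate their Genre entries.
Rows 1 and 2 agree on Studio; apply Studio→DName and equate their DName entries.
Rows 1 and 2 agree on Studio, DName; apply Studio, DName→Title, Budget and equate their Title, Budget entries.
Row 1 is now all distinguished symbols — the join is lossless.

Yes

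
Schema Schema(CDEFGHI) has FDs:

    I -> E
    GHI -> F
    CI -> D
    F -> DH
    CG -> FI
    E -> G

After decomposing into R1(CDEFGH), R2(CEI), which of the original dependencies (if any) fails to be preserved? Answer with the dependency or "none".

Check GHI → F: no single fragment contains all of {FGHI}, and the restricted closure of {GHI} across the fragments never reaches {F}.
I → E is preserved.
CI → D is preserved.
F → DH is preserved.
CG → FI is preserved.
E → G is preserved.

GHI -> F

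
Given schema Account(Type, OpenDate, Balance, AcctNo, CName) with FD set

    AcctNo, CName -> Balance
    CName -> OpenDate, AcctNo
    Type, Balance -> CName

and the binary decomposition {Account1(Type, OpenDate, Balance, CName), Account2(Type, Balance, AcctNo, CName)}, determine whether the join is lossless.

Common attributes: Account1 ∩ Account2 = {Type, Balance, CName}.
Closure of {Type, Balance, CName}: CName → OpenDate, AcctNo applies, adding OpenDate, AcctNo. So (Type, Balance, CName)⁺ = {Type, OpenDate, Balance, AcctNo, CName}.
This closure contains every attribute of Account1, so Account1 ∩ Account2 → Account1. The join is lossless.

Yes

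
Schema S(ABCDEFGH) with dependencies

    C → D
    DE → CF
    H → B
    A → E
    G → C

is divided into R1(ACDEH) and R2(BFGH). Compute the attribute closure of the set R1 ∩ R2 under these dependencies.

R1 ∩ R2 = {H}.
H → B applies, adding B
Closure: {BH}.

BH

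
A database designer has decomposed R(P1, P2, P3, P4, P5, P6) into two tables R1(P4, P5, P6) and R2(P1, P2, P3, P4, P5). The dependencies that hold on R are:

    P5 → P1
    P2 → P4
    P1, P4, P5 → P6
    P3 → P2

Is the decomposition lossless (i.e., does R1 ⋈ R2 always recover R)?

Yes

Common attributes: R1 ∩ R2 = {P4, P5}.
Closure of {P4, P5}: P5 → P1 applies, adding P1; P1, P4, P5 → P6 applies, adding P6. So (P4, P5)⁺ = {P1, P4, P5, P6}.
This closure contains every attribute of R1, so R1 ∩ R2 → R1. The join is lossless.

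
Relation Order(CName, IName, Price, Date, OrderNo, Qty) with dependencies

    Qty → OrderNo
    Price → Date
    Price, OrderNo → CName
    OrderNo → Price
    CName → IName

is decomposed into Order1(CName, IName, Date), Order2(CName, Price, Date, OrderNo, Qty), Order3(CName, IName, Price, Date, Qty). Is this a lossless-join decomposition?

Chase test. Columns are CName, IName, Price, Date, OrderNo, Qty; row i has aⱼ where attribute j ∈ Orderi, else bᵢⱼ.
Initial tableau (one row per fragment):
  row 1: a1 a2 b13 a4 b15 b16
  row 2: a1 b22 a3 a4 a5 a6
  row 3: a1 a2 a3 a4 b35 a6
Rows 2 and 3 agree on Qty; apply Qty→OrderNo and equate their OrderNo entries.
Rows 1 and 2 agree on CName; apply CName→IName and equate their IName entries.
Row 2 is now all distinguished symbols — the join is lossless.

Yes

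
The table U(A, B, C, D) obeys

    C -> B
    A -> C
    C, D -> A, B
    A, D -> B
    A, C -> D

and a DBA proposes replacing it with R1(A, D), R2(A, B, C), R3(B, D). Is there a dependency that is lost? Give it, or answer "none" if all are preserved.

C, D -> A, B

Check C, D → A, B: no single fragment contains all of {A, B, C, D}, and the restricted closure of {C, D} across the fragments never reaches {A, B}.
C → B is preserved.
A → C is preserved.
A, D → B is preserved.
A, C → D is preserved.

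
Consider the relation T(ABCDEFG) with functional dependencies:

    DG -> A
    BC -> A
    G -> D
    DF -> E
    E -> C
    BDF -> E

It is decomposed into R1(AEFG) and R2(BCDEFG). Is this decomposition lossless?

Yes

Common attributes: R1 ∩ R2 = {EFG}.
Closure of {EFG}: G → D applies, adding D; E → C applies, adding C; DG → A applies, adding A. So (EFG)⁺ = {ACDEFG}.
This closure contains every attribute of R1, so R1 ∩ R2 → R1. The join is lossless.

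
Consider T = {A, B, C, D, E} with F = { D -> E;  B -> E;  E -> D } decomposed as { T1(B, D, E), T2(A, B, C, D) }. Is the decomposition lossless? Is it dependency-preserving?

Lossless test: (B, D)⁺ = {B, D, E}, which contains all of one fragment — lossless.
Dependency preservation: every FD's attributes lie within a single fragment, so each can be enforced locally — preserved.

lossless and dependency-preserving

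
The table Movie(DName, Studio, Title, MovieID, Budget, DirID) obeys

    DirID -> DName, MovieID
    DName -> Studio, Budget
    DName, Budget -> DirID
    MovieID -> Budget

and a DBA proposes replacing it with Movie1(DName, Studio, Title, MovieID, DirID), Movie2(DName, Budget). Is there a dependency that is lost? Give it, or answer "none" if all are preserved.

MovieID -> Budget

Check MovieID → Budget: no single fragment contains all of {MovieID, Budget}, and the restricted closure of {MovieID} across the fragments never reaches {Budget}.
DirID → DName, MovieID is preserved.
DName → Studio, Budget is preserved.
DName, Budget → DirID is preserved.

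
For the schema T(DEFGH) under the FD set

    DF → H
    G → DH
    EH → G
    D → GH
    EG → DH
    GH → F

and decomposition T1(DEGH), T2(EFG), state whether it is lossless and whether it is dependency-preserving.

lossless and dependency-preserving

Lossless test: (EG)⁺ = {DEFGH}, which contains all of one fragment — lossless.
Dependency preservation: DF → H; GH → F are not contained in any single fragment, but the restricted closure of each left-hand side across the fragments still reaches the right-hand side; the remaining FDs each lie inside some fragment. All dependencies are preserved.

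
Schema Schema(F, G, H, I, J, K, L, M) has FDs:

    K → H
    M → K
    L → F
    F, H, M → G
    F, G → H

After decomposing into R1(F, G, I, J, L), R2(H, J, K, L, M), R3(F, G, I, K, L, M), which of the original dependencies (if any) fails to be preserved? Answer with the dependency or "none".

F, G → H

Check F, G → H: no single fragment contains all of {F, G, H}, and the restricted closure of {F, G} across the fragments never reaches {H}.
K → H is preserved.
M → K is preserved.
L → F is preserved.
F, H, M → G is preserved.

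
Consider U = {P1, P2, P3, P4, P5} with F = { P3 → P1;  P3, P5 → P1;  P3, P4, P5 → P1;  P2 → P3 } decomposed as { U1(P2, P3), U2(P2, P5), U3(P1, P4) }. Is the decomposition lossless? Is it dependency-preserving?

Lossless test (chase): Rows 1 and 2 agree on P2; apply P2→P3 and equate their P3 entries. Rows 1 and 2 agree on P3; apply P3→P1 and equate their P1 entries. No row becomes fully distinguished — the join is lossy.
Dependency preservation: the restricted closure of {P3} across the fragments never reaches {P1}, so P3 → P1 cannot be enforced without a join — not preserved.

lossy and not dependency-preserving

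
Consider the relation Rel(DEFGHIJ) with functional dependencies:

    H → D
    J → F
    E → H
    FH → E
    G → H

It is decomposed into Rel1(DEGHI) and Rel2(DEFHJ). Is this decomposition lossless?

Common attributes: Rel1 ∩ Rel2 = {DEH}.
No dependency enlarges {DEH}, so (DEH)⁺ = {DEH}.
The closure contains neither all of Rel1 = {DEGHI} nor all of Rel2 = {DEFHJ}, so the common attributes are not a superkey of either fragment. The join is lossy.

No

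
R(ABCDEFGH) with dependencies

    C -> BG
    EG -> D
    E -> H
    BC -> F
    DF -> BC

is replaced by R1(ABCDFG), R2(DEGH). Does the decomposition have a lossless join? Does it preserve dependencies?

lossy but dependency-preserving

Lossless test: (DG)⁺ = {DG}, which is a superkey of neither fragment — lossy.
Dependency preservation: every FD's attributes lie within a single fragment, so each can be enforced locally — preserved.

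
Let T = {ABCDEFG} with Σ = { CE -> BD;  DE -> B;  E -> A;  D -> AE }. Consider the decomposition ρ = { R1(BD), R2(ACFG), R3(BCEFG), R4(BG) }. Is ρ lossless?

No

Chase test. Columns are ABCDEFG; row i has aⱼ where attribute j ∈ Ri, else bᵢⱼ.
Initial tableau (one row per fragment):
  row 1: b11 a2 b13 a4 b15 b16 b17
  row 2: a1 b22 a3 b24 b25 a6 a7
  row 3: b31 a2 a3 b34 a5 a6 a7
  row 4: b41 a2 b43 b44 b45 b46 a7
No row becomes fully distinguished — the join is lossy.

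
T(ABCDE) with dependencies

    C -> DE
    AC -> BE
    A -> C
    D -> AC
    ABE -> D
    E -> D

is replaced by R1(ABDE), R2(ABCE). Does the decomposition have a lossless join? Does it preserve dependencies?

lossless and dependency-preserving

Lossless test: (ABE)⁺ = {ABCDE}, which contains all of one fragment — lossless.
Dependency preservation: C → DE; D → AC are not contained in any single fragment, but the restricted closure of each left-hand side across the fragments still reaches the right-hand side; the remaining FDs each lie inside some fragment. All dependencies are preserved.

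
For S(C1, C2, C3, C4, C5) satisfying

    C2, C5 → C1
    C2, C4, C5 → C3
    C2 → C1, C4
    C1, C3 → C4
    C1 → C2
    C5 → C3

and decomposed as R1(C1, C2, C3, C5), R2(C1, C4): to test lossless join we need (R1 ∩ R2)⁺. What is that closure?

R1 ∩ R2 = {C1}.
C1 → C2 applies, adding C2
C2 → C1, C4 applies, adding C4
Closure: {C1, C2, C4}.

C1, C2, C4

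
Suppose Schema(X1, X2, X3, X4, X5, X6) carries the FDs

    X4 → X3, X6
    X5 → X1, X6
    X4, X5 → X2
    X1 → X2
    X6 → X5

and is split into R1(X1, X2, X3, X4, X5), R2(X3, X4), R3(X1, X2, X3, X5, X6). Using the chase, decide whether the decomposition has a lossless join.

Chase test. Columns are X1, X2, X3, X4, X5, X6; row i has aⱼ where attribute j ∈ Ri, else bᵢⱼ.
Initial tableau (one row per fragment):
  row 1: a1 a2 a3 a4 a5 b16
  row 2: b21 b22 a3 a4 b25 b26
  row 3: a1 a2 a3 b34 a5 a6
Rows 1 and 2 agree on X4; apply X4→X3, X6 and equate their X3, X6 entries.
Rows 1 and 3 agree on X5; apply X5→X1, X6 and equate their X1, X6 entries.
Rows 1 and 2 agree on X6; apply X6→X5 and equate their X5 entries.
Rows 1 and 2 agree on X5; apply X5→X1, X6 and equate their X1, X6 entries.
Rows 1 and 2 agree on X4, X5; apply X4, X5→X2 and equate their X2 entries.
Row 1 is now all distinguished symbols — the join is lossless.

Yes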